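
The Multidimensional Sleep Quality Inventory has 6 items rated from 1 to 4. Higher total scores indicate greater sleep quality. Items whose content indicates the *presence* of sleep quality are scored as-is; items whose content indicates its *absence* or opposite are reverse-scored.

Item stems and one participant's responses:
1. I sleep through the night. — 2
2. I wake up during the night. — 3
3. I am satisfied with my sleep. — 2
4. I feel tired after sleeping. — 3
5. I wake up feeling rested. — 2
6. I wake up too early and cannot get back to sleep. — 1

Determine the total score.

Items 2, 4, 6 describe the absence/opposite of sleep quality → reverse-score.
reverse-coded value = 5 − response.
  item 1: 2
  item 2: 5 − 3 = 2
  item 3: 2
  item 4: 5 − 3 = 2
  item 5: 2
  item 6: 5 − 1 = 4
Total = 2 + 2 + 2 + 2 + 2 + 4 = 14

14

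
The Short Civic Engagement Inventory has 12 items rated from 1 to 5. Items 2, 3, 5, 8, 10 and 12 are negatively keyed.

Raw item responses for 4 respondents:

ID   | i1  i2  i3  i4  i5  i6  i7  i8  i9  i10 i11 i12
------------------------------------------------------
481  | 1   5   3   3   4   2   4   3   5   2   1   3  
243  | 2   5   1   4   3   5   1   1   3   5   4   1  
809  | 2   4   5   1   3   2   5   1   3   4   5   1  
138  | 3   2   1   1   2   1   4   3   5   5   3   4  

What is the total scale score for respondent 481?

32

Respondent 481 raw: 1, 5, 3, 3, 4, 2, 4, 3, 5, 2, 1, 3.
Reverse-coded (on a 1–5 scale, reversed = 6 − raw):
  item 1: 1
  item 2: 6 − 5 = 1
  item 3: 6 − 3 = 3
  item 4: 3
  item 5: 6 − 4 = 2
  item 6: 2
  item 7: 4
  item 8: 6 − 3 = 3
  item 9: 5
  item 10: 6 − 2 = 4
  item 11: 1
  item 12: 6 − 3 = 3
Sum = 1 + 1 + 3 + 3 + 2 + 2 + 4 + 3 + 5 + 4 + 1 + 3 = 32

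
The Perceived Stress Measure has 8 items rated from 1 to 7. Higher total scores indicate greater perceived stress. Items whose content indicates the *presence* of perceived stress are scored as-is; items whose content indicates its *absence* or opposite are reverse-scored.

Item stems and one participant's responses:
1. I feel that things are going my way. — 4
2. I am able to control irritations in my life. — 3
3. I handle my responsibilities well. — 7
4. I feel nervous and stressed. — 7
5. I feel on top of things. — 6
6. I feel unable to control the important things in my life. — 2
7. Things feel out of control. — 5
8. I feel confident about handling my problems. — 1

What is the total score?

Items 1, 2, 3, 5, 8 describe the absence/opposite of perceived stress → reverse-score.
reversed = (1+7) − raw = 8 − raw.
  item 1: 8 − 4 = 4
  item 2: 8 − 3 = 5
  item 3: 8 − 7 = 1
  item 4: 7
  item 5: 8 − 6 = 2
  item 6: 2
  item 7: 5
  item 8: 8 − 1 = 7
Total = 4 + 5 + 1 + 7 + 2 + 2 + 5 + 7 = 33

33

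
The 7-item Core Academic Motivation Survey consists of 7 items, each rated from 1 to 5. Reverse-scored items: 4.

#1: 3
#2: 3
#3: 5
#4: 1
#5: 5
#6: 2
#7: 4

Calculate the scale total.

27

Apply reverse scoring (reverse-coded value = 6 − response):
  item 4: 6 − 1 = 5
After reverse-coding: 3, 3, 5, 5, 5, 2, 4
Total = 3 + 3 + 5 + 5 + 5 + 2 + 4 = 27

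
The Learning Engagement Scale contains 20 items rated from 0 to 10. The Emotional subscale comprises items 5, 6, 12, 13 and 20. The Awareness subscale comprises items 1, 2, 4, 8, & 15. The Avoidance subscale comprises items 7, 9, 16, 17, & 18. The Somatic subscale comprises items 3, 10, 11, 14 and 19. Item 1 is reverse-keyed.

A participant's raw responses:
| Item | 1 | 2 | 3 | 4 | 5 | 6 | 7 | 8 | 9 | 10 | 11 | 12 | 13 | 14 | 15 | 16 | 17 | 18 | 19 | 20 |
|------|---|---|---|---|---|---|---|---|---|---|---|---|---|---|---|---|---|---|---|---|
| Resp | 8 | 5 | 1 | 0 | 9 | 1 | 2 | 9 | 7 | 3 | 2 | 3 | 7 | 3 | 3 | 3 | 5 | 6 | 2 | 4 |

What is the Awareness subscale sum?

19

Awareness items: 1, 2, 4, 8, 15.
Of these, item 1 is reverse-keyed; reversed = (0+10) − raw = 10 − raw.
  item 1: 10 − 8 = 2
  item 2: 5
  item 4: 0
  item 8: 9
  item 15: 3
Sum = 2 + 5 + 0 + 9 + 3 = 19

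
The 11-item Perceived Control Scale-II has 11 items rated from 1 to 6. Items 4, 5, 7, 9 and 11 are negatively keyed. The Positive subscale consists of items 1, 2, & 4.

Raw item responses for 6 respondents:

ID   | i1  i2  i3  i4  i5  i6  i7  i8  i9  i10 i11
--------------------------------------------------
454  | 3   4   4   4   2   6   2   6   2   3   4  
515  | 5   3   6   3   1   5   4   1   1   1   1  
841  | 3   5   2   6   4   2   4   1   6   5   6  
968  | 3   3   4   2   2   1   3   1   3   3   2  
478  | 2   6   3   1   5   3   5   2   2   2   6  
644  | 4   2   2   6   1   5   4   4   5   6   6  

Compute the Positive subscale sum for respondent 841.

9

Respondent 841 raw: 3, 5, 2, 6, 4, 2, 4, 1, 6, 5, 6.
Positive items: 1, 2, 4.
Reverse-coded (reversed = (1+6) − raw = 7 − raw):
  item 1: 3
  item 2: 5
  item 4: 7 − 6 = 1
Sum = 3 + 5 + 1 = 9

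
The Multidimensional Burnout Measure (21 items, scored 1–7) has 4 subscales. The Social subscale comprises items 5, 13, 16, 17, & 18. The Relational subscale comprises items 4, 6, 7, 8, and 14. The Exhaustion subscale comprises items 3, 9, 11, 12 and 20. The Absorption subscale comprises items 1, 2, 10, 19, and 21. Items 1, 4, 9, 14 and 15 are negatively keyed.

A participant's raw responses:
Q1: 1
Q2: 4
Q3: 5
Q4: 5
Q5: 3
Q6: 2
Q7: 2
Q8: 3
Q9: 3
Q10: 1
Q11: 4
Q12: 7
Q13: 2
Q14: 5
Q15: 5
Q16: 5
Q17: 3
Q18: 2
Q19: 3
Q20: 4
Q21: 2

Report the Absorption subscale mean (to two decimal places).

3.40

Absorption items: 1, 2, 10, 19, 21.
Of these, item 1 is negatively keyed; on a 1–7 scale, reversed = 8 − raw.
  item 1: 8 − 1 = 7
  item 2: 4
  item 10: 1
  item 19: 3
  item 21: 2
Sum = 7 + 4 + 1 + 3 + 2 = 17
Mean = 17 / 5 = 3.40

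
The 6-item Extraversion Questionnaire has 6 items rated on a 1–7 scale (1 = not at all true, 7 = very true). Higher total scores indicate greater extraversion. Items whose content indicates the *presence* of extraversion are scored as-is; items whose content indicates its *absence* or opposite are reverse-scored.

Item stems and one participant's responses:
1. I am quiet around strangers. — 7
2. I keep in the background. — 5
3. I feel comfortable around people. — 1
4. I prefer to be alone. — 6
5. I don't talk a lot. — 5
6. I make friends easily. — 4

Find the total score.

Items 1, 2, 4, 5 describe the absence/opposite of extraversion → reverse-score.
on a 1–7 scale, reversed = 8 − raw.
  item 1: 8 − 7 = 1
  item 2: 8 − 5 = 3
  item 3: 1
  item 4: 8 − 6 = 2
  item 5: 8 − 5 = 3
  item 6: 4
Total = 1 + 3 + 1 + 2 + 3 + 4 = 14

14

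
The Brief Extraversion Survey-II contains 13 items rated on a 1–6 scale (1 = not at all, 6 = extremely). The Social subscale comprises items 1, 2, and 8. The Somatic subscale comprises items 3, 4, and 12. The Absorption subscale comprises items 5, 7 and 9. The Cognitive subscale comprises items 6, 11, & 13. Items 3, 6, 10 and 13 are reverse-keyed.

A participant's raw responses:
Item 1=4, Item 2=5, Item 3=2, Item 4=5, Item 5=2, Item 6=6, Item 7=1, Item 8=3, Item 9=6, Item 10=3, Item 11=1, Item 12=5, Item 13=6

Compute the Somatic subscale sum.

Somatic items: 3, 4, 12.
Of these, item 3 is reverse-keyed; reversed = (1+6) − raw = 7 − raw.
  item 3: 7 − 2 = 5
  item 4: 5
  item 12: 5
Sum = 5 + 5 + 5 = 15

15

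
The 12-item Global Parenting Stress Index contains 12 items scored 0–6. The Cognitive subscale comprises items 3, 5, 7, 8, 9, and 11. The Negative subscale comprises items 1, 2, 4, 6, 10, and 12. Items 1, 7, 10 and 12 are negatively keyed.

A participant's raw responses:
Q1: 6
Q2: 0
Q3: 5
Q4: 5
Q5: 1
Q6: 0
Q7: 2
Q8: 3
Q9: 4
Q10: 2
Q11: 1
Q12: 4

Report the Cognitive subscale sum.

18

Cognitive items: 3, 5, 7, 8, 9, 11.
Of these, item 7 is negatively keyed; on a 0–6 scale, reversed = 6 − raw.
  item 3: 5
  item 5: 1
  item 7: 6 − 2 = 4
  item 8: 3
  item 9: 4
  item 11: 1
Sum = 5 + 1 + 4 + 3 + 4 + 1 = 18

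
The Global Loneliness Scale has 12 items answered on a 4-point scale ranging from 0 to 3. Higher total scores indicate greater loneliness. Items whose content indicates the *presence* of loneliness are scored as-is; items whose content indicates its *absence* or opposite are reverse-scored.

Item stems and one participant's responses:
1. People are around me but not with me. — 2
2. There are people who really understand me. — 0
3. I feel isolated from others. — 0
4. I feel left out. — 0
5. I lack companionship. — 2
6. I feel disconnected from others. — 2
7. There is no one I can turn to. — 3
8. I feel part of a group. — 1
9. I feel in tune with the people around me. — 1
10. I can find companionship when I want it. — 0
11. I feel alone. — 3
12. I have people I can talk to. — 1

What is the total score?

Items 2, 8, 9, 10, 12 describe the absence/opposite of loneliness → reverse-score.
reversed = (0+3) − raw = 3 − raw.
  item 1: 2
  item 2: 3 − 0 = 3
  item 3: 0
  item 4: 0
  item 5: 2
  item 6: 2
  item 7: 3
  item 8: 3 − 1 = 2
  item 9: 3 − 1 = 2
  item 10: 3 − 0 = 3
  item 11: 3
  item 12: 3 − 1 = 2
Total = 2 + 3 + 0 + 0 + 2 + 2 + 3 + 2 + 2 + 3 + 3 + 2 = 24

24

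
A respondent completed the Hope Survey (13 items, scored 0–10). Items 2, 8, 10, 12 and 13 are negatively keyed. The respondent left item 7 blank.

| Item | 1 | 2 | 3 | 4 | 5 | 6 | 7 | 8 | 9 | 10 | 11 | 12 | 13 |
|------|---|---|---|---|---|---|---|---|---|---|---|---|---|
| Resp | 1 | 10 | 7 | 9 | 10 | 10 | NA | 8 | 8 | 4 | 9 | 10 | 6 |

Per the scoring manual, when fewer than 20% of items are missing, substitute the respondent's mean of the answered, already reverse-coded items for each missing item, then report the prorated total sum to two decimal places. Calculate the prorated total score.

71.50

Reverse-coded (reverse-coded value = 10 − response):
  item 2: 10 − 10 = 0
  item 8: 10 − 8 = 2
  item 10: 10 − 4 = 6
  item 12: 10 − 10 = 0
  item 13: 10 − 6 = 4
Completed scored items (12 of 13): 1, 0, 7, 9, 10, 10, 2, 8, 6, 9, 0, 4; sum = 66.
Person mean = 66 / 12 ≈ 5.5000
Prorated total = (66 / 12) × 13 = 71.50 (to 2 dp)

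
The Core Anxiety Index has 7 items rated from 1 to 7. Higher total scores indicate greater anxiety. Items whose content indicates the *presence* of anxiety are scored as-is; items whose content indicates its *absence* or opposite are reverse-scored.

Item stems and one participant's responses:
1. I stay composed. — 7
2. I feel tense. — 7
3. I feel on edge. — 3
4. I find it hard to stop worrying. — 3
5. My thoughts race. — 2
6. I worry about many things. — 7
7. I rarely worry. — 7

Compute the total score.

24

Items 1, 7 describe the absence/opposite of anxiety → reverse-score.
reverse-coded value = 8 − response.
  item 1: 8 − 7 = 1
  item 2: 7
  item 3: 3
  item 4: 3
  item 5: 2
  item 6: 7
  item 7: 8 − 7 = 1
Total = 1 + 7 + 3 + 3 + 2 + 7 + 1 = 24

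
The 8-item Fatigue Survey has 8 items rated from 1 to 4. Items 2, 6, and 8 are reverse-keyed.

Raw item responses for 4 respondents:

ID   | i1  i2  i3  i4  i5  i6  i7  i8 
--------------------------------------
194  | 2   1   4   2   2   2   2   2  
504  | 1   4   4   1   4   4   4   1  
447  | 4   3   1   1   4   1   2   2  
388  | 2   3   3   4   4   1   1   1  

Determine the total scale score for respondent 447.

Respondent 447 raw: 4, 3, 1, 1, 4, 1, 2, 2.
Reverse-coded (on a 1–4 scale, reversed = 5 − raw):
  item 1: 4
  item 2: 5 − 3 = 2
  item 3: 1
  item 4: 1
  item 5: 4
  item 6: 5 − 1 = 4
  item 7: 2
  item 8: 5 − 2 = 3
Sum = 4 + 2 + 1 + 1 + 4 + 4 + 2 + 3 = 21

21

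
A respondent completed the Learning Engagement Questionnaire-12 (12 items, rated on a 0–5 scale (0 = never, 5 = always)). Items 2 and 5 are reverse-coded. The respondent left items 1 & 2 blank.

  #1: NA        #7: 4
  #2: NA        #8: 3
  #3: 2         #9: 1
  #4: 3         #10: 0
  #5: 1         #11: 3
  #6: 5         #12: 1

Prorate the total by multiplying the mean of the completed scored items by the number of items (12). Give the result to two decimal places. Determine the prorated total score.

Reverse-coded (reverse-coded value = 5 − response):
  item 5: 5 − 1 = 4
Completed scored items (10 of 12): 2, 3, 4, 5, 4, 3, 1, 0, 3, 1; sum = 26.
Person mean = 26 / 10 ≈ 2.6000
Prorated total = (26 / 10) × 12 = 31.20 (to 2 dp)

31.20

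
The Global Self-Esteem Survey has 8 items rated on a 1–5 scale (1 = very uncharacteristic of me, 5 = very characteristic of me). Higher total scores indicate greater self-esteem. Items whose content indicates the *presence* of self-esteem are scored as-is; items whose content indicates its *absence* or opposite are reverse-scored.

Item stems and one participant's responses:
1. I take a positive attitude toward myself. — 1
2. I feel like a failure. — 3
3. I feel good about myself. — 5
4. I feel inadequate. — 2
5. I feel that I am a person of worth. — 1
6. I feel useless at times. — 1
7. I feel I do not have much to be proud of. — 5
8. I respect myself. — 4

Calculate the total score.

24

Items 2, 4, 6, 7 describe the absence/opposite of self-esteem → reverse-score.
reverse-coded value = 6 − response.
  item 1: 1
  item 2: 6 − 3 = 3
  item 3: 5
  item 4: 6 − 2 = 4
  item 5: 1
  item 6: 6 − 1 = 5
  item 7: 6 − 5 = 1
  item 8: 4
Total = 1 + 3 + 5 + 4 + 1 + 5 + 1 + 4 = 24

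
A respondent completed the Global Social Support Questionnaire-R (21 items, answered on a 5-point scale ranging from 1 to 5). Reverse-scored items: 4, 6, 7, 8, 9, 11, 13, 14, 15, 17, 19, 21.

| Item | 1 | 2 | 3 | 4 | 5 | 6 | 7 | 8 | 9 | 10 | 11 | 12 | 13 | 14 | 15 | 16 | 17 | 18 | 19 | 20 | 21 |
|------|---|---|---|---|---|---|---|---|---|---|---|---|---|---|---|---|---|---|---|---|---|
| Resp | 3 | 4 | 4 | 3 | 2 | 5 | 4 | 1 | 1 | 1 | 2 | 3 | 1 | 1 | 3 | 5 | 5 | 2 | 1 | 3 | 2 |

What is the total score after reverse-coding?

Reverse-scored items use 6 − raw:
  item 4: 6 − 3 = 3
  item 6: 6 − 5 = 1
  item 7: 6 − 4 = 2
  item 8: 6 − 1 = 5
  item 9: 6 − 1 = 5
  item 11: 6 − 2 = 4
  item 13: 6 − 1 = 5
  item 14: 6 − 1 = 5
  item 15: 6 − 3 = 3
  item 17: 6 − 5 = 1
  item 19: 6 − 1 = 5
  item 21: 6 − 2 = 4
Scored responses: 3, 4, 4, 3, 2, 1, 2, 5, 5, 1, 4, 3, 5, 5, 3, 5, 1, 2, 5, 3, 4
Total = 3 + 4 + 4 + 3 + 2 + 1 + 2 + 5 + 5 + 1 + 4 + 3 + 5 + 5 + 3 + 5 + 1 + 2 + 5 + 3 + 4 = 70

70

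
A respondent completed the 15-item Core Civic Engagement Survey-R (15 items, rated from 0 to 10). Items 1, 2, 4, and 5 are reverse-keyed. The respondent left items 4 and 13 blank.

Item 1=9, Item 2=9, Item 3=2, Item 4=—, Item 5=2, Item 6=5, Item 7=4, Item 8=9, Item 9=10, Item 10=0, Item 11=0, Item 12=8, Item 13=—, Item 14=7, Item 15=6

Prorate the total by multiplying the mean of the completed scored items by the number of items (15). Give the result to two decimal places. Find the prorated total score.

70.38

Reverse-coded (reverse-coded value = 10 − response):
  item 1: 10 − 9 = 1
  item 2: 10 − 9 = 1
  item 5: 10 − 2 = 8
Completed scored items (13 of 15): 1, 1, 2, 8, 5, 4, 9, 10, 0, 0, 8, 7, 6; sum = 61.
Person mean = 61 / 13 ≈ 4.6923
Prorated total = (61 / 13) × 15 = 70.38 (to 2 dp)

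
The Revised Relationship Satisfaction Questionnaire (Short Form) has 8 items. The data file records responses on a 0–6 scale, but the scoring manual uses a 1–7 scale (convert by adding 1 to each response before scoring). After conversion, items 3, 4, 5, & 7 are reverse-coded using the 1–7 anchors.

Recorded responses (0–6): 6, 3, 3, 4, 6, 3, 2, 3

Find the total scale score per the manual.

Convert to 1–7: 7, 4, 4, 5, 7, 4, 3, 4
Reverse-coded (reversed = (1+7) − raw = 8 − raw):
  item 3: 8 − 4 = 4
  item 4: 8 − 5 = 3
  item 5: 8 − 7 = 1
  item 7: 8 − 3 = 5
Scored: 7, 4, 4, 3, 1, 4, 5, 4
Total = 32

32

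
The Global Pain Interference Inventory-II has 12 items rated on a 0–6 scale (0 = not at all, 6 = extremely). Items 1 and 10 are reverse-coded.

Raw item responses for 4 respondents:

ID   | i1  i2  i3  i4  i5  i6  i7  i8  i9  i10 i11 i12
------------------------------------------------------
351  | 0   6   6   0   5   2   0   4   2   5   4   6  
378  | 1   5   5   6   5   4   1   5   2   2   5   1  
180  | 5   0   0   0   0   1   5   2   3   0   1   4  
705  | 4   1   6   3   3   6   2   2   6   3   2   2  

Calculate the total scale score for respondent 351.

Respondent 351 raw: 0, 6, 6, 0, 5, 2, 0, 4, 2, 5, 4, 6.
Reverse-coded (on a 0–6 scale, reversed = 6 − raw):
  item 1: 6 − 0 = 6
  item 2: 6
  item 3: 6
  item 4: 0
  item 5: 5
  item 6: 2
  item 7: 0
  item 8: 4
  item 9: 2
  item 10: 6 − 5 = 1
  item 11: 4
  item 12: 6
Sum = 6 + 6 + 6 + 0 + 5 + 2 + 0 + 4 + 2 + 1 + 4 + 6 = 42

42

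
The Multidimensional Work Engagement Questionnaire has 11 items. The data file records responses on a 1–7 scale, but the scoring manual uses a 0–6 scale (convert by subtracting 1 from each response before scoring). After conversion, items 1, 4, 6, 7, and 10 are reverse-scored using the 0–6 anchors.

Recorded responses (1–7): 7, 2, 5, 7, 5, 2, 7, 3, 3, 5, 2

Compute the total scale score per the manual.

Convert to 0–6: 6, 1, 4, 6, 4, 1, 6, 2, 2, 4, 1
Reverse-coded (on a 0–6 scale, reversed = 6 − raw):
  item 1: 6 − 6 = 0
  item 4: 6 − 6 = 0
  item 6: 6 − 1 = 5
  item 7: 6 − 6 = 0
  item 10: 6 − 4 = 2
Scored: 0, 1, 4, 0, 4, 5, 0, 2, 2, 2, 1
Total = 21

21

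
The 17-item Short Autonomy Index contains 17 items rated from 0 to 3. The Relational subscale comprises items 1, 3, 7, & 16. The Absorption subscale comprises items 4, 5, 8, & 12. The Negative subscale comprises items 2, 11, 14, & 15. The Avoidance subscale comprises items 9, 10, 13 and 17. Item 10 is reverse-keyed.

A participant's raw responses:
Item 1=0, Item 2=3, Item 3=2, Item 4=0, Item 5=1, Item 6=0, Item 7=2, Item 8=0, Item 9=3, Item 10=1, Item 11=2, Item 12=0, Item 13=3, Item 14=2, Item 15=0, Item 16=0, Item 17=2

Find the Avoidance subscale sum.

10

Avoidance items: 9, 10, 13, 17.
Of these, item 10 is reverse-keyed; reverse-coded value = 3 − response.
  item 9: 3
  item 10: 3 − 1 = 2
  item 13: 3
  item 17: 2
Sum = 3 + 2 + 3 + 2 = 10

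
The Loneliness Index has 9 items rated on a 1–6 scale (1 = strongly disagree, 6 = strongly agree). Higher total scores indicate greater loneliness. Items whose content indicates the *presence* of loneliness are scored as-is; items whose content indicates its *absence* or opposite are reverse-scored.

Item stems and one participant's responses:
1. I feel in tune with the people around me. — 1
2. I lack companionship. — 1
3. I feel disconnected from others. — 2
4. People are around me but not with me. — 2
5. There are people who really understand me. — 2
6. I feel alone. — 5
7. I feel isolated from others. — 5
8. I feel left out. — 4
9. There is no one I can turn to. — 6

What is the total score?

36

Items 1, 5 describe the absence/opposite of loneliness → reverse-score.
reversed = (1+6) − raw = 7 − raw.
  item 1: 7 − 1 = 6
  item 2: 1
  item 3: 2
  item 4: 2
  item 5: 7 − 2 = 5
  item 6: 5
  item 7: 5
  item 8: 4
  item 9: 6
Total = 6 + 1 + 2 + 2 + 5 + 5 + 5 + 4 + 6 = 36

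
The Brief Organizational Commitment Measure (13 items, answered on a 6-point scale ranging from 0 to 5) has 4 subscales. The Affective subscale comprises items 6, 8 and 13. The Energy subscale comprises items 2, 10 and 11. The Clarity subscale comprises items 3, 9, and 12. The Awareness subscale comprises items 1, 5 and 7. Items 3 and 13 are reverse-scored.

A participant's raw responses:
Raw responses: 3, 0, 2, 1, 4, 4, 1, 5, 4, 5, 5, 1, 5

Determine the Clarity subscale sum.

8

Clarity items: 3, 9, 12.
Of these, item 3 is reverse-scored; on a 0–5 scale, reversed = 5 − raw.
  item 3: 5 − 2 = 3
  item 9: 4
  item 12: 1
Sum = 3 + 4 + 1 = 8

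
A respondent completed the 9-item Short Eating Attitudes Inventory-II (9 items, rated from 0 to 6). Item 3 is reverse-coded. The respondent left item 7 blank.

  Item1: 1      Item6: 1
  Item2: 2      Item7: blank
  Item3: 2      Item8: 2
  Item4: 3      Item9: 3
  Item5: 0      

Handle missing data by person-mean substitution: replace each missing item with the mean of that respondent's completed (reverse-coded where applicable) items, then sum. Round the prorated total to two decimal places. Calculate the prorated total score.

Reverse-coded (on a 0–6 scale, reversed = 6 − raw):
  item 3: 6 − 2 = 4
Completed scored items (8 of 9): 1, 2, 4, 3, 0, 1, 2, 3; sum = 16.
Person mean = 16 / 8 ≈ 2.0000
Prorated total = (16 / 8) × 9 = 18.00 (to 2 dp)

18.00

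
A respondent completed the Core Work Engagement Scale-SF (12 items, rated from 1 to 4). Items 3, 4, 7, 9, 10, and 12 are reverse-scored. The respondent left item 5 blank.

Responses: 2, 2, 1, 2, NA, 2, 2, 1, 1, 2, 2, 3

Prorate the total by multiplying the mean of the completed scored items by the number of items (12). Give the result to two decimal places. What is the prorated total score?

30.55

Reverse-coded (on a 1–4 scale, reversed = 5 − raw):
  item 3: 5 − 1 = 4
  item 4: 5 − 2 = 3
  item 7: 5 − 2 = 3
  item 9: 5 − 1 = 4
  item 10: 5 − 2 = 3
  item 12: 5 − 3 = 2
Completed scored items (11 of 12): 2, 2, 4, 3, 2, 3, 1, 4, 3, 2, 2; sum = 28.
Person mean = 28 / 11 ≈ 2.5455
Prorated total = (28 / 11) × 12 = 30.55 (to 2 dp)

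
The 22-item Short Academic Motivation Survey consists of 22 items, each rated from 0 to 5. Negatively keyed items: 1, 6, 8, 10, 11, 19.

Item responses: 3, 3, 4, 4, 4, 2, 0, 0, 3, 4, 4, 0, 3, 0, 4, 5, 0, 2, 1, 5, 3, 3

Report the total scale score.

Negatively keyed items use 5 − raw:
  item 1: 5 − 3 = 2
  item 6: 5 − 2 = 3
  item 8: 5 − 0 = 5
  item 10: 5 − 4 = 1
  item 11: 5 − 4 = 1
  item 19: 5 − 1 = 4
Scored items: 2, 3, 4, 4, 4, 3, 0, 5, 3, 1, 1, 0, 3, 0, 4, 5, 0, 2, 4, 5, 3, 3
Total = 2 + 3 + 4 + 4 + 4 + 3 + 0 + 5 + 3 + 1 + 1 + 0 + 3 + 0 + 4 + 5 + 0 + 2 + 4 + 5 + 3 + 3 = 59

59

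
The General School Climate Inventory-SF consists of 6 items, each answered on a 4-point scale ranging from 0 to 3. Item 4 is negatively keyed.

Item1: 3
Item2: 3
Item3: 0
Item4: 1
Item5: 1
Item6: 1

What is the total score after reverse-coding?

10

Reversing item 4 with 3 − raw:
Total = 3 + 3 + 0 + (3−1) + 1 + 1
      = 3 + 3 + 0 + 2 + 1 + 1 = 10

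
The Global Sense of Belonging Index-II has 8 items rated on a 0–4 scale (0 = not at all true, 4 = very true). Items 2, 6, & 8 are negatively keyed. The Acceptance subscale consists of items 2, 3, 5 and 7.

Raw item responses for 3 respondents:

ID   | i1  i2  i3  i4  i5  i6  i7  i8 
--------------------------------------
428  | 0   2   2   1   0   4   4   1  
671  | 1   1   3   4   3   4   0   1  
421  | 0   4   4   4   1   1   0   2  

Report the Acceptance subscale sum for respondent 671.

9

Respondent 671 raw: 1, 1, 3, 4, 3, 4, 0, 1.
Acceptance items: 2, 3, 5, 7.
Reverse-coded (reverse-coded value = 4 − response):
  item 2: 4 − 1 = 3
  item 3: 3
  item 5: 3
  item 7: 0
Sum = 3 + 3 + 3 + 0 = 9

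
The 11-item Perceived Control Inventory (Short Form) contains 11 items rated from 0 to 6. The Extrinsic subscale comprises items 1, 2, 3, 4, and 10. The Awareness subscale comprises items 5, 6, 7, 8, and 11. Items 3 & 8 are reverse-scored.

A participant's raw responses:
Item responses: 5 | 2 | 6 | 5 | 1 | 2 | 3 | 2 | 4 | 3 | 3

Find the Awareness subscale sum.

13

Awareness items: 5, 6, 7, 8, 11.
Of these, item 8 is reverse-scored; reverse-coded value = 6 − response.
  item 5: 1
  item 6: 2
  item 7: 3
  item 8: 6 − 2 = 4
  item 11: 3
Sum = 1 + 2 + 3 + 4 + 3 = 13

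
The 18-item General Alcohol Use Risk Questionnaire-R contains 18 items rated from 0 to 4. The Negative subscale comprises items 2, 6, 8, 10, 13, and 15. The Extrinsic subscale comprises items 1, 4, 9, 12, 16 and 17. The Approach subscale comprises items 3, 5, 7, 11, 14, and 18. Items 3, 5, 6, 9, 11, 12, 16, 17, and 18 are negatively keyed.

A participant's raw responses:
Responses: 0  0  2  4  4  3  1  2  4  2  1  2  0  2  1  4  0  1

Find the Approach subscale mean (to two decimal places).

Approach items: 3, 5, 7, 11, 14, 18.
Of these, items 3, 5, 11 and 18 are negatively keyed; reversed = (0+4) − raw = 4 − raw.
  item 3: 4 − 2 = 2
  item 5: 4 − 4 = 0
  item 7: 1
  item 11: 4 − 1 = 3
  item 14: 2
  item 18: 4 − 1 = 3
Sum = 2 + 0 + 1 + 3 + 2 + 3 = 11
Mean = 11 / 6 = 1.83

1.83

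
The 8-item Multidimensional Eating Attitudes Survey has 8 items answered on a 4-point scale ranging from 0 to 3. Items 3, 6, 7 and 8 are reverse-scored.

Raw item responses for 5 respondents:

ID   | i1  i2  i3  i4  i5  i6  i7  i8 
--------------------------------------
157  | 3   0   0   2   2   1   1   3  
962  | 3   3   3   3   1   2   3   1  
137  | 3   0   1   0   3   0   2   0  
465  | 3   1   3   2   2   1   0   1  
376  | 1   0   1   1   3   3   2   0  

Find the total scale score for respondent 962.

Respondent 962 raw: 3, 3, 3, 3, 1, 2, 3, 1.
Reverse-coded (reversed = (0+3) − raw = 3 − raw):
  item 1: 3
  item 2: 3
  item 3: 3 − 3 = 0
  item 4: 3
  item 5: 1
  item 6: 3 − 2 = 1
  item 7: 3 − 3 = 0
  item 8: 3 − 1 = 2
Sum = 3 + 3 + 0 + 3 + 1 + 1 + 0 + 2 = 13

13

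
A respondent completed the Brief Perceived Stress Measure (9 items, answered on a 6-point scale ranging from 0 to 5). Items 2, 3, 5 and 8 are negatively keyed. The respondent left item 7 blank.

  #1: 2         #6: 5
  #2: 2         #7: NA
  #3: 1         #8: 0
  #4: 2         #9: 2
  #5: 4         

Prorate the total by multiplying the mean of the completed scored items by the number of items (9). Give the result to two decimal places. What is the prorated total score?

Reverse-coded (on a 0–5 scale, reversed = 5 − raw):
  item 2: 5 − 2 = 3
  item 3: 5 − 1 = 4
  item 5: 5 − 4 = 1
  item 8: 5 − 0 = 5
Completed scored items (8 of 9): 2, 3, 4, 2, 1, 5, 5, 2; sum = 24.
Person mean = 24 / 8 ≈ 3.0000
Prorated total = (24 / 8) × 9 = 27.00 (to 2 dp)

27.00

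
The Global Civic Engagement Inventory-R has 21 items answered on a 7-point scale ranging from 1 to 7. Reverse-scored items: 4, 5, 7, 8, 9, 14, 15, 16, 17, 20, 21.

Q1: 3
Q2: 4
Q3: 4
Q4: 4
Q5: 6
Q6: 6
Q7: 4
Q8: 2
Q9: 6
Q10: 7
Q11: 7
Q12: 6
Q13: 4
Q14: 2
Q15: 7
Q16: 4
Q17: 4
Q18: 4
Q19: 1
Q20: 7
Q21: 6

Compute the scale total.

Apply reverse scoring (on a 1–7 scale, reversed = 8 − raw):
  item 4: 8 − 4 = 4
  item 5: 8 − 6 = 2
  item 7: 8 − 4 = 4
  item 8: 8 − 2 = 6
  item 9: 8 − 6 = 2
  item 14: 8 − 2 = 6
  item 15: 8 − 7 = 1
  item 16: 8 − 4 = 4
  item 17: 8 − 4 = 4
  item 20: 8 − 7 = 1
  item 21: 8 − 6 = 2
Scored items: 3, 4, 4, 4, 2, 6, 4, 6, 2, 7, 7, 6, 4, 6, 1, 4, 4, 4, 1, 1, 2
Total = 3 + 4 + 4 + 4 + 2 + 6 + 4 + 6 + 2 + 7 + 7 + 6 + 4 + 6 + 1 + 4 + 4 + 4 + 1 + 1 + 2 = 82

82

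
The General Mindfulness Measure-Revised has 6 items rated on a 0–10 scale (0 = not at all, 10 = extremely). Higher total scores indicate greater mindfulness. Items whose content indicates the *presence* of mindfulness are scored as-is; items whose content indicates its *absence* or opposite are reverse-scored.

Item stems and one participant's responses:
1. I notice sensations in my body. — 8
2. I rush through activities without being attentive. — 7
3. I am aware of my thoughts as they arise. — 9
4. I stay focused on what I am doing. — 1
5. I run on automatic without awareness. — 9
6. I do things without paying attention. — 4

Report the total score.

Items 2, 5, 6 describe the absence/opposite of mindfulness → reverse-score.
on a 0–10 scale, reversed = 10 − raw.
  item 1: 8
  item 2: 10 − 7 = 3
  item 3: 9
  item 4: 1
  item 5: 10 − 9 = 1
  item 6: 10 − 4 = 6
Total = 8 + 3 + 9 + 1 + 1 + 6 = 28

28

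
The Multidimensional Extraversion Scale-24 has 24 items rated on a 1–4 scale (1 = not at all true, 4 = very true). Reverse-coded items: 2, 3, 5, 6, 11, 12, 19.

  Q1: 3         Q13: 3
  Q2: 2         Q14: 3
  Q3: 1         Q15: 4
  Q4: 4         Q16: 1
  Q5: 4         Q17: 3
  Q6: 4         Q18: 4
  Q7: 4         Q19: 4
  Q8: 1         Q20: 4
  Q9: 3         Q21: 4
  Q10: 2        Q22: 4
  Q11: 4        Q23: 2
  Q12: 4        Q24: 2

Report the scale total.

63

Raw sum = 74. Reverse-coded items: 2, 3, 5, 6, 11, 12, 19; their raw sum = 23.
Each reversal replaces raw with 5 − raw, changing the total by 5 − 2·raw per item.
Total = 74 + 7·5 − 2·23 = 74 + 35 − 46 = 63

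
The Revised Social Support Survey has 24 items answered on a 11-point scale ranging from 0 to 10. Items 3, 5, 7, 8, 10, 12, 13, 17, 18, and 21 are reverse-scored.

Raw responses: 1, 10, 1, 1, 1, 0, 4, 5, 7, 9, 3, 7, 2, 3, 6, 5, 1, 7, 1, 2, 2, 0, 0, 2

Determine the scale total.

Reversing items 3, 5, 7, 8, 10, 12, 13, 17, 18, and 21 with 10 − raw:
Total = 1 + 10 + (10−1) + 1 + (10−1) + 0 + (10−4) + (10−5) + 7 + (10−9) + 3 + (10−7) + (10−2) + 3 + 6 + 5 + (10−1) + (10−7) + 1 + 2 + (10−2) + 0 + 0 + 2
      = 1 + 10 + 9 + 1 + 9 + 0 + 6 + 5 + 7 + 1 + 3 + 3 + 8 + 3 + 6 + 5 + 9 + 3 + 1 + 2 + 8 + 0 + 0 + 2 = 102

102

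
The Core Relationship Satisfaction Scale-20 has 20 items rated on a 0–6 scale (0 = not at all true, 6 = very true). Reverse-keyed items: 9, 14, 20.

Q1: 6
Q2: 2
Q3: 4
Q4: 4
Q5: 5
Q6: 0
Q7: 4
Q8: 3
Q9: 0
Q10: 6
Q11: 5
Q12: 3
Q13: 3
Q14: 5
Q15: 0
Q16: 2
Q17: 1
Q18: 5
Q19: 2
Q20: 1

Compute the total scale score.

67

Apply reverse scoring (reversed = (0+6) − raw = 6 − raw):
  item 9: 6 − 0 = 6
  item 14: 6 − 5 = 1
  item 20: 6 − 1 = 5
Scored responses: 6, 2, 4, 4, 5, 0, 4, 3, 6, 6, 5, 3, 3, 1, 0, 2, 1, 5, 2, 5
Total = 6 + 2 + 4 + 4 + 5 + 0 + 4 + 3 + 6 + 6 + 5 + 3 + 3 + 1 + 0 + 2 + 1 + 5 + 2 + 5 = 67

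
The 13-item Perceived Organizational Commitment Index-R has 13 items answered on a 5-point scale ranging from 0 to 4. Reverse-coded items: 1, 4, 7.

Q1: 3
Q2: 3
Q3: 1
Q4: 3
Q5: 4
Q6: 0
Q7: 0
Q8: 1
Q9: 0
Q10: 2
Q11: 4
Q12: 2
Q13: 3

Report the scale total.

26

Reversing items 1, 4, and 7 with 4 − raw:
Total = (4−3) + 3 + 1 + (4−3) + 4 + 0 + (4−0) + 1 + 0 + 2 + 4 + 2 + 3
      = 1 + 3 + 1 + 1 + 4 + 0 + 4 + 1 + 0 + 2 + 4 + 2 + 3 = 26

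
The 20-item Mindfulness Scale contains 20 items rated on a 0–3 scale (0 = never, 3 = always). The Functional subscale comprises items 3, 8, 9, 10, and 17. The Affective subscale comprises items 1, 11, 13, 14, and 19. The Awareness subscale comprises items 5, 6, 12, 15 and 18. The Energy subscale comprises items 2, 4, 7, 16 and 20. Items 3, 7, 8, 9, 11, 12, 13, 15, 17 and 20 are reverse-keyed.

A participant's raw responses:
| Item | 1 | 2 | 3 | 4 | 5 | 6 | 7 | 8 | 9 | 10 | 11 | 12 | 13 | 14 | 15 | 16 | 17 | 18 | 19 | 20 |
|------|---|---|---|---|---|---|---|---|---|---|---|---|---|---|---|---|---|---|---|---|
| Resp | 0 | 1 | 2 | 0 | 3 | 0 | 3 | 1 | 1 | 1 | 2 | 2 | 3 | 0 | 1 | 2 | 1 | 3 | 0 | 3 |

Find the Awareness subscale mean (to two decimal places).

1.80

Awareness items: 5, 6, 12, 15, 18.
Of these, items 12 and 15 are reverse-keyed; reverse-coded value = 3 − response.
  item 5: 3
  item 6: 0
  item 12: 3 − 2 = 1
  item 15: 3 − 1 = 2
  item 18: 3
Sum = 3 + 0 + 1 + 2 + 3 = 9
Mean = 9 / 5 = 1.80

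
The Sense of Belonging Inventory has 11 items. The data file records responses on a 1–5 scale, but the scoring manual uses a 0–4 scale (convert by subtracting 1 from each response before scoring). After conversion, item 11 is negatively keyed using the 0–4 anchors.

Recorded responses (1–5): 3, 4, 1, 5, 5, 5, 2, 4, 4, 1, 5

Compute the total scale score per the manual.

Convert to 0–4: 2, 3, 0, 4, 4, 4, 1, 3, 3, 0, 4
Reverse-coded (reverse-coded value = 4 − response):
  item 11: 4 − 4 = 0
Scored: 2, 3, 0, 4, 4, 4, 1, 3, 3, 0, 0
Total = 24

24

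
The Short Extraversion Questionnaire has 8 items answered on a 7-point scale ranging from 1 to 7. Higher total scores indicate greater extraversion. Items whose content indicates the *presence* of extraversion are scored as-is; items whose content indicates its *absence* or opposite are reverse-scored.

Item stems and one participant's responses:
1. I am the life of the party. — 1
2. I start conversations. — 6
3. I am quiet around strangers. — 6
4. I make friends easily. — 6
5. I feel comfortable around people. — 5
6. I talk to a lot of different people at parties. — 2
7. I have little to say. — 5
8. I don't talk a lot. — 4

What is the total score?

Items 3, 7, 8 describe the absence/opposite of extraversion → reverse-score.
reversed = (1+7) − raw = 8 − raw.
  item 1: 1
  item 2: 6
  item 3: 8 − 6 = 2
  item 4: 6
  item 5: 5
  item 6: 2
  item 7: 8 − 5 = 3
  item 8: 8 − 4 = 4
Total = 1 + 6 + 2 + 6 + 5 + 2 + 3 + 4 = 29

29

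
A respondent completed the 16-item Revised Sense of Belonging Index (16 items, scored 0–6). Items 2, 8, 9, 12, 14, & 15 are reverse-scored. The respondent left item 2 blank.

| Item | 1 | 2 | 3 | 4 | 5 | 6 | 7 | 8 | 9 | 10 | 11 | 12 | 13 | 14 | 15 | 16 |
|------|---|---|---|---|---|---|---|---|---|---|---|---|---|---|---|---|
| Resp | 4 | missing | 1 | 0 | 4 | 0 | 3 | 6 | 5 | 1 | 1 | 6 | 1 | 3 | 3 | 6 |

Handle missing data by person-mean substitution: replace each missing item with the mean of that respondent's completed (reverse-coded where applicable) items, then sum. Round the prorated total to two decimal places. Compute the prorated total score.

Reverse-coded (on a 0–6 scale, reversed = 6 − raw):
  item 8: 6 − 6 = 0
  item 9: 6 − 5 = 1
  item 12: 6 − 6 = 0
  item 14: 6 − 3 = 3
  item 15: 6 − 3 = 3
Completed scored items (15 of 16): 4, 1, 0, 4, 0, 3, 0, 1, 1, 1, 0, 1, 3, 3, 6; sum = 28.
Person mean = 28 / 15 ≈ 1.8667
Prorated total = (28 / 15) × 16 = 29.87 (to 2 dp)

29.87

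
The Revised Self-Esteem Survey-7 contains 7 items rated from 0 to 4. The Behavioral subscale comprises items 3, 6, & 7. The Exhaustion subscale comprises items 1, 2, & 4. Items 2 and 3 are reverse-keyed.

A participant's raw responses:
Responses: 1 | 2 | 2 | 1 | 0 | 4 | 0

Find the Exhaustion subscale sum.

Exhaustion items: 1, 2, 4.
Of these, item 2 is reverse-keyed; reversed = (0+4) − raw = 4 − raw.
  item 1: 1
  item 2: 4 − 2 = 2
  item 4: 1
Sum = 1 + 2 + 1 = 4

4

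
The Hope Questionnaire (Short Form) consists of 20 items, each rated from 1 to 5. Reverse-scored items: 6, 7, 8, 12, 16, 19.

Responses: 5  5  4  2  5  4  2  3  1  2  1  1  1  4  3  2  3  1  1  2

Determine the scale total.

Reversing items 6, 7, 8, 12, 16, and 19 with 6 − raw:
Total = 5 + 5 + 4 + 2 + 5 + (6−4) + (6−2) + (6−3) + 1 + 2 + 1 + (6−1) + 1 + 4 + 3 + (6−2) + 3 + 1 + (6−1) + 2
      = 5 + 5 + 4 + 2 + 5 + 2 + 4 + 3 + 1 + 2 + 1 + 5 + 1 + 4 + 3 + 4 + 3 + 1 + 5 + 2 = 62

62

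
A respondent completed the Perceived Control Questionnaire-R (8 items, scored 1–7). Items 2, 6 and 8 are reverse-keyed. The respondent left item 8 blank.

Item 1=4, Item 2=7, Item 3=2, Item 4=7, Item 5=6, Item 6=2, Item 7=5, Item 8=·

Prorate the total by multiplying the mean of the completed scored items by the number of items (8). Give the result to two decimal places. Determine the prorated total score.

Reverse-coded (on a 1–7 scale, reversed = 8 − raw):
  item 2: 8 − 7 = 1
  item 6: 8 − 2 = 6
Completed scored items (7 of 8): 4, 1, 2, 7, 6, 6, 5; sum = 31.
Person mean = 31 / 7 ≈ 4.4286
Prorated total = (31 / 7) × 8 = 35.43 (to 2 dp)

35.43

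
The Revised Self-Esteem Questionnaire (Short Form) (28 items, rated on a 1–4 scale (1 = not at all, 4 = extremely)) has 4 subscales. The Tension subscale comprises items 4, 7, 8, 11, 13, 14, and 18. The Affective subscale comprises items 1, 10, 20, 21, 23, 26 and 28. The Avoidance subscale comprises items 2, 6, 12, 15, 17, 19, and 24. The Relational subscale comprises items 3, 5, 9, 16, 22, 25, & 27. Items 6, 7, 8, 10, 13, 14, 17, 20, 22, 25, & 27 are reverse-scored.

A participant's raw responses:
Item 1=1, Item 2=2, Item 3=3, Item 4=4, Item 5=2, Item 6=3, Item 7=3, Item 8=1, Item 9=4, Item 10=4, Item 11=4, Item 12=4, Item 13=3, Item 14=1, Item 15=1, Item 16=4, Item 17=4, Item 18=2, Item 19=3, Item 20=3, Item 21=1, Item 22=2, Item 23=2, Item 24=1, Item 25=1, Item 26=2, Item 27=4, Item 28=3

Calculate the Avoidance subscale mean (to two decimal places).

Avoidance items: 2, 6, 12, 15, 17, 19, 24.
Of these, items 6 and 17 are reverse-scored; on a 1–4 scale, reversed = 5 − raw.
  item 2: 2
  item 6: 5 − 3 = 2
  item 12: 4
  item 15: 1
  item 17: 5 − 4 = 1
  item 19: 3
  item 24: 1
Sum = 2 + 2 + 4 + 1 + 1 + 3 + 1 = 14
Mean = 14 / 7 = 2.00

2.00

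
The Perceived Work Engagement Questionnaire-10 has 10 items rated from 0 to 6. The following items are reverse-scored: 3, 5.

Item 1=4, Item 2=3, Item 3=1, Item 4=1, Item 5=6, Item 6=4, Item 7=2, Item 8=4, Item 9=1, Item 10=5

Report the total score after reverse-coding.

29

Apply reverse scoring (reversed = (0+6) − raw = 6 − raw):
  item 3: 6 − 1 = 5
  item 5: 6 − 6 = 0
Scored items: 4, 3, 5, 1, 0, 4, 2, 4, 1, 5
Total = 4 + 3 + 5 + 1 + 0 + 4 + 2 + 4 + 1 + 5 = 29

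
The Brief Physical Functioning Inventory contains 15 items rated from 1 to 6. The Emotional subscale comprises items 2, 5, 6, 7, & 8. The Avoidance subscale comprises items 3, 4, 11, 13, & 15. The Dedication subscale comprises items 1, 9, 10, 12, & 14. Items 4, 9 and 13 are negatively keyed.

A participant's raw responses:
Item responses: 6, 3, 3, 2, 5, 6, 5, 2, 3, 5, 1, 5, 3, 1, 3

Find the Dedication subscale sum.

21

Dedication items: 1, 9, 10, 12, 14.
Of these, item 9 is negatively keyed; reverse-coded value = 7 − response.
  item 1: 6
  item 9: 7 − 3 = 4
  item 10: 5
  item 12: 5
  item 14: 1
Sum = 6 + 4 + 5 + 5 + 1 = 21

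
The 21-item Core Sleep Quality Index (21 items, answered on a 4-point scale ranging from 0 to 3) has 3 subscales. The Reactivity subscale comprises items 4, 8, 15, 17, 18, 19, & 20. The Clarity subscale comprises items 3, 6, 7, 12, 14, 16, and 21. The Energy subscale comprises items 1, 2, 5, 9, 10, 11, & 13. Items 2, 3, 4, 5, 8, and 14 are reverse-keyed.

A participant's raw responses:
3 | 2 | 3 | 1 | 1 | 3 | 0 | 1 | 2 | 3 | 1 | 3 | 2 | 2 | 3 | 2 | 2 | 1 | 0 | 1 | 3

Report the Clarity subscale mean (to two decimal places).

1.71

Clarity items: 3, 6, 7, 12, 14, 16, 21.
Of these, items 3 and 14 are reverse-keyed; on a 0–3 scale, reversed = 3 − raw.
  item 3: 3 − 3 = 0
  item 6: 3
  item 7: 0
  item 12: 3
  item 14: 3 − 2 = 1
  item 16: 2
  item 21: 3
Sum = 0 + 3 + 0 + 3 + 1 + 2 + 3 = 12
Mean = 12 / 7 = 1.71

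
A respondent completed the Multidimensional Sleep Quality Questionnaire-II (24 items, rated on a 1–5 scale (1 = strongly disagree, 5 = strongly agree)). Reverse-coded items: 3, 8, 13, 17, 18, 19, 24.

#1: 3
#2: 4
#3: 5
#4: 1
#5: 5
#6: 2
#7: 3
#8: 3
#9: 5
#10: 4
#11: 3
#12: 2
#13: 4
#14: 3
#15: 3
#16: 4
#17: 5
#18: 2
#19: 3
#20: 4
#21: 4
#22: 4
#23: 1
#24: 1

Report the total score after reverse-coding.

Raw sum = 78. Reverse-coded items: 3, 8, 13, 17, 18, 19, 24; their raw sum = 23.
Each reversal replaces raw with 6 − raw, changing the total by 6 − 2·raw per item.
Total = 78 + 7·6 − 2·23 = 78 + 42 − 46 = 74

74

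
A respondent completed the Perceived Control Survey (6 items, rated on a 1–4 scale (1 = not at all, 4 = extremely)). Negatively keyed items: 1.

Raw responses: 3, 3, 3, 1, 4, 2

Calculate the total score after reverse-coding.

15

Reverse-coded items (reverse-coded value = 5 − response):
  item 1: 5 − 3 = 2
Scored responses: 2, 3, 3, 1, 4, 2
Total = 2 + 3 + 3 + 1 + 4 + 2 = 15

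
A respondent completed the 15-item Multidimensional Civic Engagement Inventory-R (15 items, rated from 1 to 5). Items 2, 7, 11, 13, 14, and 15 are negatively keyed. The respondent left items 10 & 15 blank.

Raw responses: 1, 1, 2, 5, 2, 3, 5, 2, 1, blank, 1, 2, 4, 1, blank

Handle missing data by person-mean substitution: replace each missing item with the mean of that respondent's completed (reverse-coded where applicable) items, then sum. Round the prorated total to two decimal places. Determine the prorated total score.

41.54

Reverse-coded (on a 1–5 scale, reversed = 6 − raw):
  item 2: 6 − 1 = 5
  item 7: 6 − 5 = 1
  item 11: 6 − 1 = 5
  item 13: 6 − 4 = 2
  item 14: 6 − 1 = 5
Completed scored items (13 of 15): 1, 5, 2, 5, 2, 3, 1, 2, 1, 5, 2, 2, 5; sum = 36.
Person mean = 36 / 13 ≈ 2.7692
Prorated total = (36 / 13) × 15 = 41.54 (to 2 dp)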